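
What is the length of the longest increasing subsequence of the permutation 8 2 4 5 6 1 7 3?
5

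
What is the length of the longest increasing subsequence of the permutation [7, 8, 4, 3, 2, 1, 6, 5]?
2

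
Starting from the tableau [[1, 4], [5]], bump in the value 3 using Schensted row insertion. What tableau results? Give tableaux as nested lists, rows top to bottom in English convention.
In row 1, 3 replaces 4 (the leftmost entry greater than 3); 4 is bumped to row 2. In row 2, 4 replaces 5 (the leftmost entry greater than 4); 5 is bumped to row 3. 5 starts a new row 3. The new tableau is [[1, 3], [4], [5]].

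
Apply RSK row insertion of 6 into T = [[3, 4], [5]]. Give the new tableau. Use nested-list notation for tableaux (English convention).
6 is larger than every entry of row 1, so it is appended to row 1. The new tableau is [[3, 4, 6], [5]].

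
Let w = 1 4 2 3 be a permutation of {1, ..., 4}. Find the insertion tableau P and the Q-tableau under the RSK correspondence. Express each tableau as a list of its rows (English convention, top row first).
P = [[1, 2, 3], [4]], Q = [[1, 2, 4], [3]]

Insert each entry of the permutation into P by Schensted row insertion, recording in Q the position of each new cell.

After inserting 1: P = [[1]].
After inserting 4: P = [[1, 4]].
After inserting 2: P = [[1, 2], [4]].
After inserting 3: P = [[1, 2, 3], [4]].

So P = [[1, 2, 3], [4]], Q = [[1, 2, 4], [3]].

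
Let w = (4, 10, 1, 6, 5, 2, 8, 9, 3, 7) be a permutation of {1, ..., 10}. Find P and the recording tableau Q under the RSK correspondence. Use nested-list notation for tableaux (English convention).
P = [[1, 2, 3, 7], [4, 5, 8, 9], [6], [10]], Q = [[1, 2, 7, 8], [3, 4, 9, 10], [5], [6]]

Insert each entry of the permutation into P by Schensted row insertion, recording in Q the position of each new cell.

Insert 4: appended to row 1. P = [[4]].
Insert 10: appended to row 1. P = [[4, 10]].
Insert 1: 1 bumps 4 from row 1; 4 starts row 2. P = [[1, 10], [4]].
Insert 6: 6 bumps 10 from row 1; 10 appends to row 2. P = [[1, 6], [4, 10]].
Insert 5: 5 bumps 6 from row 1; 6 bumps 10 from row 2; 10 starts row 3. P = [[1, 5], [4, 6], [10]].
Insert 2: 2 bumps 5 from row 1; 5 bumps 6 from row 2; 6 bumps 10 from row 3; 10 starts row 4. P = [[1, 2], [4, 5], [6], [10]].
Insert 8: appended to row 1. P = [[1, 2, 8], [4, 5], [6], [10]].
Insert 9: appended to row 1. P = [[1, 2, 8, 9], [4, 5], [6], [10]].
Insert 3: 3 bumps 8 from row 1; 8 appends to row 2. P = [[1, 2, 3, 9], [4, 5, 8], [6], [10]].
Insert 7: 7 bumps 9 from row 1; 9 appends to row 2. P = [[1, 2, 3, 7], [4, 5, 8, 9], [6], [10]].

So P = [[1, 2, 3, 7], [4, 5, 8, 9], [6], [10]], Q = [[1, 2, 7, 8], [3, 4, 9, 10], [5], [6]].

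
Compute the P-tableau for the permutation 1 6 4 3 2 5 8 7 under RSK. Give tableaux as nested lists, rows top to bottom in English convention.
P = [[1, 2, 5, 7], [3, 8], [4], [6]]

Insert 1: appended to row 1. P = [[1]].
Insert 6: appended to row 1. P = [[1, 6]].
Insert 4: 4 bumps 6 from row 1; 6 starts row 2. P = [[1, 4], [6]].
Insert 3: 3 bumps 4 from row 1; 4 bumps 6 from row 2; 6 starts row 3. P = [[1, 3], [4], [6]].
Insert 2: 2 bumps 3 from row 1; 3 bumps 4 from row 2; 4 bumps 6 from row 3; 6 starts row 4. P = [[1, 2], [3], [4], [6]].
Insert 5: appended to row 1. P = [[1, 2, 5], [3], [4], [6]].
Insert 8: appended to row 1. P = [[1, 2, 5, 8], [3], [4], [6]].
Insert 7: 7 bumps 8 from row 1; 8 appends to row 2. P = [[1, 2, 5, 7], [3, 8], [4], [6]].

So P = [[1, 2, 5, 7], [3, 8], [4], [6]].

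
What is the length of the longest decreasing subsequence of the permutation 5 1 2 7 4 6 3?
3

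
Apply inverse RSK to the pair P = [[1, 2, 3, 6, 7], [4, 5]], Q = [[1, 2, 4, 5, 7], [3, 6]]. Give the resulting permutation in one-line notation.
Reverse the RSK construction: for i from n down to 1, find the cell of Q containing i, remove the entry at that cell from P, and reverse-bump it up through P; the value ejected from row 1 is w(i).

Step i=7: Q has 7 at row 1, column 5; remove that cell from P, ejecting 7. So w(7) = 7. P is now [[1, 2, 3, 6], [4, 5]].
Step i=6: Q has 6 at row 2, column 2; remove 5 from row 2 of P and reverse-bump: 5 enters row 1 and ejects 3. So w(6) = 3. P is now [[1, 2, 5, 6], [4]].
Step i=5: Q has 5 at row 1, column 4; remove that cell from P, ejecting 6. So w(5) = 6. P is now [[1, 2, 5], [4]].
Step i=4: Q has 4 at row 1, column 3; remove that cell from P, ejecting 5. So w(4) = 5. P is now [[1, 2], [4]].
Step i=3: Q has 3 at row 2, column 1; remove 4 from row 2 of P and reverse-bump: 4 enters row 1 and ejects 2. So w(3) = 2. P is now [[1, 4]].
Step i=2: Q has 2 at row 1, column 2; remove that cell from P, ejecting 4. So w(2) = 4. P is now [[1]].
Step i=1: Q has 1 at row 1, column 1; remove that cell from P, ejecting 1. So w(1) = 1. P is now [].

So w = 1 4 2 5 6 3 7.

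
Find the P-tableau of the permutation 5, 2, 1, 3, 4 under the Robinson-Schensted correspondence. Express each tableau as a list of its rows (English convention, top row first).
After inserting 5: P = [[5]].
After inserting 2: P = [[2], [5]].
After inserting 1: P = [[1], [2], [5]].
After inserting 3: P = [[1, 3], [2], [5]].
After inserting 4: P = [[1, 3, 4], [2], [5]].

So P = [[1, 3, 4], [2], [5]].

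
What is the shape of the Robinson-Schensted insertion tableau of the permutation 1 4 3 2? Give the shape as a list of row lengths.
RSK row insertion gives P = [[1, 2], [3], [4]], which has shape [2, 1, 1].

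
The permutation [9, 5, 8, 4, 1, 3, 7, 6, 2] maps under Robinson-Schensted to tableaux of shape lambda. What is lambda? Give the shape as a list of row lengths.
Row-insert each entry into an empty tableau.

After inserting 9: P = [[9]].
After inserting 5: P = [[5], [9]].
After inserting 8: P = [[5, 8], [9]].
After inserting 4: P = [[4, 8], [5], [9]].
After inserting 1: P = [[1, 8], [4], [5], [9]].
After inserting 3: P = [[1, 3], [4, 8], [5], [9]].
After inserting 7: P = [[1, 3, 7], [4, 8], [5], [9]].
After inserting 6: P = [[1, 3, 6], [4, 7], [5, 8], [9]].
After inserting 2: P = [[1, 2, 6], [3, 7], [4, 8], [5], [9]].

The final insertion tableau P = [[1, 2, 6], [3, 7], [4, 8], [5], [9]] has shape [3, 2, 2, 1, 1].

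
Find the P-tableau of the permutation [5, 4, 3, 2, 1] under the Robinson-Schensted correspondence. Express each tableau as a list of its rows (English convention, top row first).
Insert 5: appended to row 1. P = [[5]].
Insert 4: 4 bumps 5 from row 1; 5 starts row 2. P = [[4], [5]].
Insert 3: 3 bumps 4 from row 1; 4 bumps 5 from row 2; 5 starts row 3. P = [[3], [4], [5]].
Insert 2: 2 bumps 3 from row 1; 3 bumps 4 from row 2; 4 bumps 5 from row 3; 5 starts row 4. P = [[2], [3], [4], [5]].
Insert 1: 1 bumps 2 from row 1; 2 bumps 3 from row 2; 3 bumps 4 from row 3; 4 bumps 5 from row 4; 5 starts row 5. P = [[1], [2], [3], [4], [5]].

So P = [[1], [2], [3], [4], [5]].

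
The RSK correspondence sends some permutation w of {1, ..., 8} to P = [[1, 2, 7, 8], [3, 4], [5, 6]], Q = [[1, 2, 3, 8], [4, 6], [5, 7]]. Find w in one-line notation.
5 6 7 3 1 4 2 8

Reverse the RSK construction: for i from n down to 1, find the cell of Q containing i, remove the entry at that cell from P, and reverse-bump it up through P; the value ejected from row 1 is w(i).

Step i=8: Q has 8 at row 1, column 4; remove that cell from P, ejecting 8. So w(8) = 8. P is now [[1, 2, 7], [3, 4], [5, 6]].
Step i=7: Q has 7 at row 3, column 2; remove 6 from row 3 of P and reverse-bump: 6 enters row 2 and ejects 4; 4 enters row 1 and ejects 2. So w(7) = 2. P is now [[1, 4, 7], [3, 6], [5]].
Step i=6: Q has 6 at row 2, column 2; remove 6 from row 2 of P and reverse-bump: 6 enters row 1 and ejects 4. So w(6) = 4. P is now [[1, 6, 7], [3], [5]].
Step i=5: Q has 5 at row 3, column 1; remove 5 from row 3 of P and reverse-bump: 5 enters row 2 and ejects 3; 3 enters row 1 and ejects 1. So w(5) = 1. P is now [[3, 6, 7], [5]].
Step i=4: Q has 4 at row 2, column 1; remove 5 from row 2 of P and reverse-bump: 5 enters row 1 and ejects 3. So w(4) = 3. P is now [[5, 6, 7]].
Step i=3: Q has 3 at row 1, column 3; remove that cell from P, ejecting 7. So w(3) = 7. P is now [[5, 6]].
Step i=2: Q has 2 at row 1, column 2; remove that cell from P, ejecting 6. So w(2) = 6. P is now [[5]].
Step i=1: Q has 1 at row 1, column 1; remove that cell from P, ejecting 5. So w(1) = 5. P is now [].

So w = 5 6 7 3 1 4 2 8.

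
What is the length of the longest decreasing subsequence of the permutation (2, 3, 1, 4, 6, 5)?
2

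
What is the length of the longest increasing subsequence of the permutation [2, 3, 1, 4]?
3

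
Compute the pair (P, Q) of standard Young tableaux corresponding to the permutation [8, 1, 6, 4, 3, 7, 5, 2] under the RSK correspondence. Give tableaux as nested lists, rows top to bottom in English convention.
P = [[1, 2, 5], [3, 7], [4], [6], [8]], Q = [[1, 3, 6], [2, 7], [4], [5], [8]]

Insert each entry of the permutation into P by Schensted row insertion, recording in Q the position of each new cell.

Insert 8: appended to row 1. P = [[8]].
Insert 1: 1 bumps 8 from row 1; 8 starts row 2. P = [[1], [8]].
Insert 6: appended to row 1. P = [[1, 6], [8]].
Insert 4: 4 bumps 6 from row 1; 6 bumps 8 from row 2; 8 starts row 3. P = [[1, 4], [6], [8]].
Insert 3: 3 bumps 4 from row 1; 4 bumps 6 from row 2; 6 bumps 8 from row 3; 8 starts row 4. P = [[1, 3], [4], [6], [8]].
Insert 7: appended to row 1. P = [[1, 3, 7], [4], [6], [8]].
Insert 5: 5 bumps 7 from row 1; 7 appends to row 2. P = [[1, 3, 5], [4, 7], [6], [8]].
Insert 2: 2 bumps 3 from row 1; 3 bumps 4 from row 2; 4 bumps 6 from row 3; 6 bumps 8 from row 4; 8 starts row 5. P = [[1, 2, 5], [3, 7], [4], [6], [8]].

So P = [[1, 2, 5], [3, 7], [4], [6], [8]], Q = [[1, 3, 6], [2, 7], [4], [5], [8]].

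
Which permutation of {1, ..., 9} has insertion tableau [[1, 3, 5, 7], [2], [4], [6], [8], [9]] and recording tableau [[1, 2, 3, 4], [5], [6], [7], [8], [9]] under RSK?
2 4 6 9 8 7 5 3 1

Reverse the RSK construction: for i from n down to 1, find the cell of Q containing i, remove the entry at that cell from P, and reverse-bump it up through P; the value ejected from row 1 is w(i).

Step i=9: Q has 9 at row 6, column 1; remove 9 from row 6 of P and reverse-bump: 9 enters row 5 and ejects 8; 8 enters row 4 and ejects 6; 6 enters row 3 and ejects 4; 4 enters row 2 and ejects 2; 2 enters row 1 and ejects 1. So w(9) = 1. P is now [[2, 3, 5, 7], [4], [6], [8], [9]].
Step i=8: Q has 8 at row 5, column 1; remove 9 from row 5 of P and reverse-bump: 9 enters row 4 and ejects 8; 8 enters row 3 and ejects 6; 6 enters row 2 and ejects 4; 4 enters row 1 and ejects 3. So w(8) = 3. P is now [[2, 4, 5, 7], [6], [8], [9]].
Step i=7: Q has 7 at row 4, column 1; remove 9 from row 4 of P and reverse-bump: 9 enters row 3 and ejects 8; 8 enters row 2 and ejects 6; 6 enters row 1 and ejects 5. So w(7) = 5. P is now [[2, 4, 6, 7], [8], [9]].
Step i=6: Q has 6 at row 3, column 1; remove 9 from row 3 of P and reverse-bump: 9 enters row 2 and ejects 8; 8 enters row 1 and ejects 7. So w(6) = 7. P is now [[2, 4, 6, 8], [9]].
Step i=5: Q has 5 at row 2, column 1; remove 9 from row 2 of P and reverse-bump: 9 enters row 1 and ejects 8. So w(5) = 8. P is now [[2, 4, 6, 9]].
Step i=4: Q has 4 at row 1, column 4; remove that cell from P, ejecting 9. So w(4) = 9. P is now [[2, 4, 6]].
Step i=3: Q has 3 at row 1, column 3; remove that cell from P, ejecting 6. So w(3) = 6. P is now [[2, 4]].
Step i=2: Q has 2 at row 1, column 2; remove that cell from P, ejecting 4. So w(2) = 4. P is now [[2]].
Step i=1: Q has 1 at row 1, column 1; remove that cell from P, ejecting 2. So w(1) = 2. P is now [].

So w = 2 4 6 9 8 7 5 3 1.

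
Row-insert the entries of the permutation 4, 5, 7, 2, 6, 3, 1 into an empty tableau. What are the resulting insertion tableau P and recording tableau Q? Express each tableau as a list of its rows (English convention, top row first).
P = [[1, 3, 6], [2, 5], [4], [7]], Q = [[1, 2, 3], [4, 5], [6], [7]]

Insert each entry of the permutation into P by Schensted row insertion, recording in Q the position of each new cell.

Insert 4: appended to row 1. P = [[4]].
Insert 5: appended to row 1. P = [[4, 5]].
Insert 7: appended to row 1. P = [[4, 5, 7]].
Insert 2: 2 bumps 4 from row 1; 4 starts row 2. P = [[2, 5, 7], [4]].
Insert 6: 6 bumps 7 from row 1; 7 appends to row 2. P = [[2, 5, 6], [4, 7]].
Insert 3: 3 bumps 5 from row 1; 5 bumps 7 from row 2; 7 starts row 3. P = [[2, 3, 6], [4, 5], [7]].
Insert 1: 1 bumps 2 from row 1; 2 bumps 4 from row 2; 4 bumps 7 from row 3; 7 starts row 4. P = [[1, 3, 6], [2, 5], [4], [7]].

So P = [[1, 3, 6], [2, 5], [4], [7]], Q = [[1, 2, 3], [4, 5], [6], [7]].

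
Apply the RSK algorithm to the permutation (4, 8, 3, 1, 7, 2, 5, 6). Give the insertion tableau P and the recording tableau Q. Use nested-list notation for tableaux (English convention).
P = [[1, 2, 5, 6], [3, 7], [4, 8]], Q = [[1, 2, 7, 8], [3, 5], [4, 6]]

Insert each entry of the permutation into P by Schensted row insertion, recording in Q the position of each new cell.

Insert 4: appended to row 1. P = [[4]], Q = [[1]].
Insert 8: appended to row 1. P = [[4, 8]], Q = [[1, 2]].
Insert 3: 3 bumps 4 from row 1; 4 starts row 2. P = [[3, 8], [4]], Q = [[1, 2], [3]].
Insert 1: 1 bumps 3 from row 1; 3 bumps 4 from row 2; 4 starts row 3. P = [[1, 8], [3], [4]], Q = [[1, 2], [3], [4]].
Insert 7: 7 bumps 8 from row 1; 8 appends to row 2. P = [[1, 7], [3, 8], [4]], Q = [[1, 2], [3, 5], [4]].
Insert 2: 2 bumps 7 from row 1; 7 bumps 8 from row 2; 8 appends to row 3. P = [[1, 2], [3, 7], [4, 8]], Q = [[1, 2], [3, 5], [4, 6]].
Insert 5: appended to row 1. P = [[1, 2, 5], [3, 7], [4, 8]], Q = [[1, 2, 7], [3, 5], [4, 6]].
Insert 6: appended to row 1. P = [[1, 2, 5, 6], [3, 7], [4, 8]], Q = [[1, 2, 7, 8], [3, 5], [4, 6]].

So P = [[1, 2, 5, 6], [3, 7], [4, 8]], Q = [[1, 2, 7, 8], [3, 5], [4, 6]].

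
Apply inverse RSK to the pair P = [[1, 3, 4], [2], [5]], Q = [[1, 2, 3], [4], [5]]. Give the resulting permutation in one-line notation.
Reverse the RSK construction: for i from n down to 1, find the cell of Q containing i, remove the entry at that cell from P, and reverse-bump it up through P; the value ejected from row 1 is w(i).

Step i=5: Q has 5 at row 3, column 1; remove 5 from row 3 of P and reverse-bump: 5 enters row 2 and ejects 2; 2 enters row 1 and ejects 1. So w(5) = 1. P is now [[2, 3, 4], [5]].
Step i=4: Q has 4 at row 2, column 1; remove 5 from row 2 of P and reverse-bump: 5 enters row 1 and ejects 4. So w(4) = 4. P is now [[2, 3, 5]].
Step i=3: Q has 3 at row 1, column 3; remove that cell from P, ejecting 5. So w(3) = 5. P is now [[2, 3]].
Step i=2: Q has 2 at row 1, column 2; remove that cell from P, ejecting 3. So w(2) = 3. P is now [[2]].
Step i=1: Q has 1 at row 1, column 1; remove that cell from P, ejecting 2. So w(1) = 2. P is now [].

So w = 2 3 5 4 1.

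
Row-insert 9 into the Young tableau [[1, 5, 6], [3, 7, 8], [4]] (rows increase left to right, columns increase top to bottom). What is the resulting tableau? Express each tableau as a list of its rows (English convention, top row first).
[[1, 5, 6, 9], [3, 7, 8], [4]]

9 is larger than every entry of row 1, so it is appended to row 1. The new tableau is [[1, 5, 6, 9], [3, 7, 8], [4]].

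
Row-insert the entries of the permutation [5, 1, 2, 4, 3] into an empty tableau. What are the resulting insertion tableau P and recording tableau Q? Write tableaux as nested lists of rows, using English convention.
Insert each entry of the permutation into P by Schensted row insertion, recording in Q the position of each new cell.

Insert 5: appended to row 1. P = [[5]], Q = [[1]].
Insert 1: 1 bumps 5 from row 1; 5 starts row 2. P = [[1], [5]], Q = [[1], [2]].
Insert 2: appended to row 1. P = [[1, 2], [5]], Q = [[1, 3], [2]].
Insert 4: appended to row 1. P = [[1, 2, 4], [5]], Q = [[1, 3, 4], [2]].
Insert 3: 3 bumps 4 from row 1; 4 bumps 5 from row 2; 5 starts row 3. P = [[1, 2, 3], [4], [5]], Q = [[1, 3, 4], [2], [5]].

So P = [[1, 2, 3], [4], [5]], Q = [[1, 3, 4], [2], [5]].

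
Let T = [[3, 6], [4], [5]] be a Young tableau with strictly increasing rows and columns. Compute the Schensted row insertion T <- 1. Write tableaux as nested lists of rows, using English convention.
[[1, 6], [3], [4], [5]]

In row 1, 1 replaces 3 (the leftmost entry greater than 1); 3 is bumped to row 2. In row 2, 3 replaces 4 (the leftmost entry greater than 3); 4 is bumped to row 3. In row 3, 4 replaces 5 (the leftmost entry greater than 4); 5 is bumped to row 4. 5 starts a new row 4. The new tableau is [[1, 6], [3], [4], [5]].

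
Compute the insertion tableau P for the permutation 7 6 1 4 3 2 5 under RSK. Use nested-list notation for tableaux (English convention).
After inserting 7: P = [[7]].
After inserting 6: P = [[6], [7]].
After inserting 1: P = [[1], [6], [7]].
After inserting 4: P = [[1, 4], [6], [7]].
After inserting 3: P = [[1, 3], [4], [6], [7]].
After inserting 2: P = [[1, 2], [3], [4], [6], [7]].
After inserting 5: P = [[1, 2, 5], [3], [4], [6], [7]].

So P = [[1, 2, 5], [3], [4], [6], [7]].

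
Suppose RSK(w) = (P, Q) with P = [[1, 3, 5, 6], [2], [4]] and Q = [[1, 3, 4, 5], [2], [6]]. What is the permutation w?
Reverse RSK: for i = n, n-1, ..., 1, locate i in Q, remove the corresponding corner cell from P, and reverse-bump its entry up through P; the value ejected from row 1 is w(i).

So w = 4 2 3 5 6 1.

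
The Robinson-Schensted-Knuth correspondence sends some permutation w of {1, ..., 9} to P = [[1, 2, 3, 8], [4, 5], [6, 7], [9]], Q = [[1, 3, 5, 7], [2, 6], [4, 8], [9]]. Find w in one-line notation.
Reverse the RSK construction: for i from n down to 1, find the cell of Q containing i, remove the entry at that cell from P, and reverse-bump it up through P; the value ejected from row 1 is w(i).

Step i=9: Q has 9 at row 4, column 1; remove 9 from row 4 of P and reverse-bump: 9 enters row 3 and ejects 7; 7 enters row 2 and ejects 5; 5 enters row 1 and ejects 3. So w(9) = 3. P is now [[1, 2, 5, 8], [4, 7], [6, 9]].
Step i=8: Q has 8 at row 3, column 2; remove 9 from row 3 of P and reverse-bump: 9 enters row 2 and ejects 7; 7 enters row 1 and ejects 5. So w(8) = 5. P is now [[1, 2, 7, 8], [4, 9], [6]].
Step i=7: Q has 7 at row 1, column 4; remove that cell from P, ejecting 8. So w(7) = 8. P is now [[1, 2, 7], [4, 9], [6]].
Step i=6: Q has 6 at row 2, column 2; remove 9 from row 2 of P and reverse-bump: 9 enters row 1 and ejects 7. So w(6) = 7. P is now [[1, 2, 9], [4], [6]].
Step i=5: Q has 5 at row 1, column 3; remove that cell from P, ejecting 9. So w(5) = 9. P is now [[1, 2], [4], [6]].
Step i=4: Q has 4 at row 3, column 1; remove 6 from row 3 of P and reverse-bump: 6 enters row 2 and ejects 4; 4 enters row 1 and ejects 2. So w(4) = 2. P is now [[1, 4], [6]].
Step i=3: Q has 3 at row 1, column 2; remove that cell from P, ejecting 4. So w(3) = 4. P is now [[1], [6]].
Step i=2: Q has 2 at row 2, column 1; remove 6 from row 2 of P and reverse-bump: 6 enters row 1 and ejects 1. So w(2) = 1. P is now [[6]].
Step i=1: Q has 1 at row 1, column 1; remove that cell from P, ejecting 6. So w(1) = 6. P is now [].

So w = 6 1 4 2 9 7 8 5 3.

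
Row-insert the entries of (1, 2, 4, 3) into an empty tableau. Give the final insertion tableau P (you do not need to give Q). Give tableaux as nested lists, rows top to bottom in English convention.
After inserting 1: P = [[1]].
After inserting 2: P = [[1, 2]].
After inserting 4: P = [[1, 2, 4]].
After inserting 3: P = [[1, 2, 3], [4]].

So P = [[1, 2, 3], [4]].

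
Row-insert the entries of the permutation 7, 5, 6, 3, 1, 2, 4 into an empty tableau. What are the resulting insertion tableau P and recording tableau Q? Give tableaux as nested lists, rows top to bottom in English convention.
Insert each entry of the permutation into P by Schensted row insertion, recording in Q the position of each new cell.

Insert 7: appended to row 1. P = [[7]].
Insert 5: 5 bumps 7 from row 1; 7 starts row 2. P = [[5], [7]].
Insert 6: appended to row 1. P = [[5, 6], [7]].
Insert 3: 3 bumps 5 from row 1; 5 bumps 7 from row 2; 7 starts row 3. P = [[3, 6], [5], [7]].
Insert 1: 1 bumps 3 from row 1; 3 bumps 5 from row 2; 5 bumps 7 from row 3; 7 starts row 4. P = [[1, 6], [3], [5], [7]].
Insert 2: 2 bumps 6 from row 1; 6 appends to row 2. P = [[1, 2], [3, 6], [5], [7]].
Insert 4: appended to row 1. P = [[1, 2, 4], [3, 6], [5], [7]].

So P = [[1, 2, 4], [3, 6], [5], [7]], Q = [[1, 3, 7], [2, 6], [4], [5]].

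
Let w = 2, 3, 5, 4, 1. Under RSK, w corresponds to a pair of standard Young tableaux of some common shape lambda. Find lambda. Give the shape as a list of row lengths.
Row-insert each entry into an empty tableau.

After inserting 2: P = [[2]].
After inserting 3: P = [[2, 3]].
After inserting 5: P = [[2, 3, 5]].
After inserting 4: P = [[2, 3, 4], [5]].
After inserting 1: P = [[1, 3, 4], [2], [5]].

The final insertion tableau P = [[1, 3, 4], [2], [5]] has shape [3, 1, 1].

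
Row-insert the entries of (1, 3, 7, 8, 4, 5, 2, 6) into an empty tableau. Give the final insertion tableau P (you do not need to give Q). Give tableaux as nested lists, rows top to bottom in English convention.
P = [[1, 2, 4, 5, 6], [3, 8], [7]]

After inserting 1: P = [[1]].
After inserting 3: P = [[1, 3]].
After inserting 7: P = [[1, 3, 7]].
After inserting 8: P = [[1, 3, 7, 8]].
After inserting 4: P = [[1, 3, 4, 8], [7]].
After inserting 5: P = [[1, 3, 4, 5], [7, 8]].
After inserting 2: P = [[1, 2, 4, 5], [3, 8], [7]].
After inserting 6: P = [[1, 2, 4, 5, 6], [3, 8], [7]].

So P = [[1, 2, 4, 5, 6], [3, 8], [7]].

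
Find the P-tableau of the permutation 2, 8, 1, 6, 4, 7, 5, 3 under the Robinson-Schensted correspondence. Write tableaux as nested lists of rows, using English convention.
Insert 2: appended to row 1. P = [[2]].
Insert 8: appended to row 1. P = [[2, 8]].
Insert 1: 1 bumps 2 from row 1; 2 starts row 2. P = [[1, 8], [2]].
Insert 6: 6 bumps 8 from row 1; 8 appends to row 2. P = [[1, 6], [2, 8]].
Insert 4: 4 bumps 6 from row 1; 6 bumps 8 from row 2; 8 starts row 3. P = [[1, 4], [2, 6], [8]].
Insert 7: appended to row 1. P = [[1, 4, 7], [2, 6], [8]].
Insert 5: 5 bumps 7 from row 1; 7 appends to row 2. P = [[1, 4, 5], [2, 6, 7], [8]].
Insert 3: 3 bumps 4 from row 1; 4 bumps 6 from row 2; 6 bumps 8 from row 3; 8 starts row 4. P = [[1, 3, 5], [2, 4, 7], [6], [8]].

So P = [[1, 3, 5], [2, 4, 7], [6], [8]].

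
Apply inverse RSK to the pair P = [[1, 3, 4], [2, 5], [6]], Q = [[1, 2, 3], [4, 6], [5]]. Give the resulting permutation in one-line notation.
Reverse the RSK construction: for i from n down to 1, find the cell of Q containing i, remove the entry at that cell from P, and reverse-bump it up through P; the value ejected from row 1 is w(i).

Step i=6: Q has 6 at row 2, column 2; remove 5 from row 2 of P and reverse-bump: 5 enters row 1 and ejects 4. So w(6) = 4. P is now [[1, 3, 5], [2], [6]].
Step i=5: Q has 5 at row 3, column 1; remove 6 from row 3 of P and reverse-bump: 6 enters row 2 and ejects 2; 2 enters row 1 and ejects 1. So w(5) = 1. P is now [[2, 3, 5], [6]].
Step i=4: Q has 4 at row 2, column 1; remove 6 from row 2 of P and reverse-bump: 6 enters row 1 and ejects 5. So w(4) = 5. P is now [[2, 3, 6]].
Step i=3: Q has 3 at row 1, column 3; remove that cell from P, ejecting 6. So w(3) = 6. P is now [[2, 3]].
Step i=2: Q has 2 at row 1, column 2; remove that cell from P, ejecting 3. So w(2) = 3. P is now [[2]].
Step i=1: Q has 1 at row 1, column 1; remove that cell from P, ejecting 2. So w(1) = 2. P is now [].

So w = 2 3 6 5 1 4.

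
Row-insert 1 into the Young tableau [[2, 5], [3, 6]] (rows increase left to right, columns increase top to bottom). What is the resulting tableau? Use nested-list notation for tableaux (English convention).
In row 1, 1 replaces 2 (the leftmost entry greater than 1); 2 is bumped to row 2. In row 2, 2 replaces 3 (the leftmost entry greater than 2); 3 is bumped to row 3. 3 starts a new row 3. The new tableau is [[1, 5], [2, 6], [3]].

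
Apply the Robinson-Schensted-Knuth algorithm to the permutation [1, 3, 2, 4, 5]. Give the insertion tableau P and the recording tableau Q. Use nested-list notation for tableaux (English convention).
Insert each entry of the permutation into P by Schensted row insertion, recording in Q the position of each new cell.

Insert 1: appended to row 1. P = [[1]].
Insert 3: appended to row 1. P = [[1, 3]].
Insert 2: 2 bumps 3 from row 1; 3 starts row 2. P = [[1, 2], [3]].
Insert 4: appended to row 1. P = [[1, 2, 4], [3]].
Insert 5: appended to row 1. P = [[1, 2, 4, 5], [3]].

So P = [[1, 2, 4, 5], [3]], Q = [[1, 2, 4, 5], [3]].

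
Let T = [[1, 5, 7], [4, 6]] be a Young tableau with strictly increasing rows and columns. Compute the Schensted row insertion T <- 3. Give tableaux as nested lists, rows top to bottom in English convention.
In row 1, 3 replaces 5 (the leftmost entry greater than 3); 5 is bumped to row 2. In row 2, 5 replaces 6 (the leftmost entry greater than 5); 6 is bumped to row 3. 6 starts a new row 3. The new tableau is [[1, 3, 7], [4, 5], [6]].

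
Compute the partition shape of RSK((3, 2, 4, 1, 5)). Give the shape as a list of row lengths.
Row-insert each entry into an empty tableau.

After inserting 3: P = [[3]].
After inserting 2: P = [[2], [3]].
After inserting 4: P = [[2, 4], [3]].
After inserting 1: P = [[1, 4], [2], [3]].
After inserting 5: P = [[1, 4, 5], [2], [3]].

The final insertion tableau P = [[1, 4, 5], [2], [3]] has shape [3, 1, 1].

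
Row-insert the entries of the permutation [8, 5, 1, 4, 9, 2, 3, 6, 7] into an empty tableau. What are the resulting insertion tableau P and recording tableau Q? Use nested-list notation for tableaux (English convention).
P = [[1, 2, 3, 6, 7], [4, 9], [5], [8]], Q = [[1, 4, 5, 8, 9], [2, 7], [3], [6]]

Insert each entry of the permutation into P by Schensted row insertion, recording in Q the position of each new cell.

Insert 8: appended to row 1. P = [[8]], Q = [[1]].
Insert 5: 5 bumps 8 from row 1; 8 starts row 2. P = [[5], [8]], Q = [[1], [2]].
Insert 1: 1 bumps 5 from row 1; 5 bumps 8 from row 2; 8 starts row 3. P = [[1], [5], [8]], Q = [[1], [2], [3]].
Insert 4: appended to row 1. P = [[1, 4], [5], [8]], Q = [[1, 4], [2], [3]].
Insert 9: appended to row 1. P = [[1, 4, 9], [5], [8]], Q = [[1, 4, 5], [2], [3]].
Insert 2: 2 bumps 4 from row 1; 4 bumps 5 from row 2; 5 bumps 8 from row 3; 8 starts row 4. P = [[1, 2, 9], [4], [5], [8]], Q = [[1, 4, 5], [2], [3], [6]].
Insert 3: 3 bumps 9 from row 1; 9 appends to row 2. P = [[1, 2, 3], [4, 9], [5], [8]], Q = [[1, 4, 5], [2, 7], [3], [6]].
Insert 6: appended to row 1. P = [[1, 2, 3, 6], [4, 9], [5], [8]], Q = [[1, 4, 5, 8], [2, 7], [3], [6]].
Insert 7: appended to row 1. P = [[1, 2, 3, 6, 7], [4, 9], [5], [8]], Q = [[1, 4, 5, 8, 9], [2, 7], [3], [6]].

So P = [[1, 2, 3, 6, 7], [4, 9], [5], [8]], Q = [[1, 4, 5, 8, 9], [2, 7], [3], [6]].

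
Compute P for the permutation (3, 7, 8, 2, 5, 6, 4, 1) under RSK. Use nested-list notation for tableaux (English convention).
Insert 3: appended to row 1. P = [[3]].
Insert 7: appended to row 1. P = [[3, 7]].
Insert 8: appended to row 1. P = [[3, 7, 8]].
Insert 2: 2 bumps 3 from row 1; 3 starts row 2. P = [[2, 7, 8], [3]].
Insert 5: 5 bumps 7 from row 1; 7 appends to row 2. P = [[2, 5, 8], [3, 7]].
Insert 6: 6 bumps 8 from row 1; 8 appends to row 2. P = [[2, 5, 6], [3, 7, 8]].
Insert 4: 4 bumps 5 from row 1; 5 bumps 7 from row 2; 7 starts row 3. P = [[2, 4, 6], [3, 5, 8], [7]].
Insert 1: 1 bumps 2 from row 1; 2 bumps 3 from row 2; 3 bumps 7 from row 3; 7 starts row 4. P = [[1, 4, 6], [2, 5, 8], [3], [7]].

So P = [[1, 4, 6], [2, 5, 8], [3], [7]].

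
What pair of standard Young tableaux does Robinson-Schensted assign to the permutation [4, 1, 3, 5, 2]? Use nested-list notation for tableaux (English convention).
Insert each entry of the permutation into P by Schensted row insertion, recording in Q the position of each new cell.

After inserting 4: P = [[4]].
After inserting 1: P = [[1], [4]].
After inserting 3: P = [[1, 3], [4]].
After inserting 5: P = [[1, 3, 5], [4]].
After inserting 2: P = [[1, 2, 5], [3], [4]].

So P = [[1, 2, 5], [3], [4]], Q = [[1, 3, 4], [2], [5]].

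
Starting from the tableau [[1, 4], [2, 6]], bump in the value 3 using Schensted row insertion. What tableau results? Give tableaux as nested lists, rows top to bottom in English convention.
[[1, 3], [2, 4], [6]]

In row 1, 3 replaces 4 (the leftmost entry greater than 3); 4 is bumped to row 2. In row 2, 4 replaces 6 (the leftmost entry greater than 4); 6 is bumped to row 3. 6 starts a new row 3. The new tableau is [[1, 3], [2, 4], [6]].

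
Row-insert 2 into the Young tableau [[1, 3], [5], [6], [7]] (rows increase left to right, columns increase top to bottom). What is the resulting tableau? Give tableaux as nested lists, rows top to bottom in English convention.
[[1, 2], [3], [5], [6], [7]]

In row 1, 2 replaces 3 (the leftmost entry greater than 2); 3 is bumped to row 2. In row 2, 3 replaces 5 (the leftmost entry greater than 3); 5 is bumped to row 3. In row 3, 5 replaces 6 (the leftmost entry greater than 5); 6 is bumped to row 4. In row 4, 6 replaces 7 (the leftmost entry greater than 6); 7 is bumped to row 5. 7 starts a new row 5. The new tableau is [[1, 2], [3], [5], [6], [7]].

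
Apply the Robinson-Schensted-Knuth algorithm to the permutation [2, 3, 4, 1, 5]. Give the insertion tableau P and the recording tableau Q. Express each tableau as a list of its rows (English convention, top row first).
P = [[1, 3, 4, 5], [2]], Q = [[1, 2, 3, 5], [4]]

Insert each entry of the permutation into P by Schensted row insertion, recording in Q the position of each new cell.

Insert 2: appended to row 1. P = [[2]].
Insert 3: appended to row 1. P = [[2, 3]].
Insert 4: appended to row 1. P = [[2, 3, 4]].
Insert 1: 1 bumps 2 from row 1; 2 starts row 2. P = [[1, 3, 4], [2]].
Insert 5: appended to row 1. P = [[1, 3, 4, 5], [2]].

So P = [[1, 3, 4, 5], [2]], Q = [[1, 2, 3, 5], [4]].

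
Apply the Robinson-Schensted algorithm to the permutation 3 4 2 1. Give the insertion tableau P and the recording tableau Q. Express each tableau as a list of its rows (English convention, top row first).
P = [[1, 4], [2], [3]], Q = [[1, 2], [3], [4]]

Insert each entry of the permutation into P by Schensted row insertion, recording in Q the position of each new cell.

Insert 3: appended to row 1. P = [[3]].
Insert 4: appended to row 1. P = [[3, 4]].
Insert 2: 2 bumps 3 from row 1; 3 starts row 2. P = [[2, 4], [3]].
Insert 1: 1 bumps 2 from row 1; 2 bumps 3 from row 2; 3 starts row 3. P = [[1, 4], [2], [3]].

So P = [[1, 4], [2], [3]], Q = [[1, 2], [3], [4]].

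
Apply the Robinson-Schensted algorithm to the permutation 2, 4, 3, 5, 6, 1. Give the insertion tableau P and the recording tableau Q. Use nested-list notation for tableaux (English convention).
P = [[1, 3, 5, 6], [2], [4]], Q = [[1, 2, 4, 5], [3], [6]]

Insert each entry of the permutation into P by Schensted row insertion, recording in Q the position of each new cell.

Insert 2: appended to row 1. P = [[2]].
Insert 4: appended to row 1. P = [[2, 4]].
Insert 3: 3 bumps 4 from row 1; 4 starts row 2. P = [[2, 3], [4]].
Insert 5: appended to row 1. P = [[2, 3, 5], [4]].
Insert 6: appended to row 1. P = [[2, 3, 5, 6], [4]].
Insert 1: 1 bumps 2 from row 1; 2 bumps 4 from row 2; 4 starts row 3. P = [[1, 3, 5, 6], [2], [4]].

So P = [[1, 3, 5, 6], [2], [4]], Q = [[1, 2, 4, 5], [3], [6]].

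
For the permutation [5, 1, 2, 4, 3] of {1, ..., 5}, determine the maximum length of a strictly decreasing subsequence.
3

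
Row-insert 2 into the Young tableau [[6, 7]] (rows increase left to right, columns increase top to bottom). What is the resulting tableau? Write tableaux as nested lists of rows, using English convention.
In row 1, 2 replaces 6 (the leftmost entry greater than 2); 6 is bumped to row 2. 6 starts a new row 2. The new tableau is [[2, 7], [6]].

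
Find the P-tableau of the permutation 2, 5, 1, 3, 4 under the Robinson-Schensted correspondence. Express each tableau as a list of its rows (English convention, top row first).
Insert 2: appended to row 1. P = [[2]].
Insert 5: appended to row 1. P = [[2, 5]].
Insert 1: 1 bumps 2 from row 1; 2 starts row 2. P = [[1, 5], [2]].
Insert 3: 3 bumps 5 from row 1; 5 appends to row 2. P = [[1, 3], [2, 5]].
Insert 4: appended to row 1. P = [[1, 3, 4], [2, 5]].

So P = [[1, 3, 4], [2, 5]].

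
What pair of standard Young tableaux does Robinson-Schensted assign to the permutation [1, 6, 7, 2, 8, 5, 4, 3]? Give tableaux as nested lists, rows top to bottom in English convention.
Insert each entry of the permutation into P by Schensted row insertion, recording in Q the position of each new cell.

After inserting 1: P = [[1]].
After inserting 6: P = [[1, 6]].
After inserting 7: P = [[1, 6, 7]].
After inserting 2: P = [[1, 2, 7], [6]].
After inserting 8: P = [[1, 2, 7, 8], [6]].
After inserting 5: P = [[1, 2, 5, 8], [6, 7]].
After inserting 4: P = [[1, 2, 4, 8], [5, 7], [6]].
After inserting 3: P = [[1, 2, 3, 8], [4, 7], [5], [6]].

So P = [[1, 2, 3, 8], [4, 7], [5], [6]], Q = [[1, 2, 3, 5], [4, 6], [7], [8]].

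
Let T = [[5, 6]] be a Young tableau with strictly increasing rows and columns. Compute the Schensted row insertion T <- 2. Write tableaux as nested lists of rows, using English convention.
[[2, 6], [5]]

In row 1, 2 replaces 5 (the leftmost entry greater than 2); 5 is bumped to row 2. 5 starts a new row 2. The new tableau is [[2, 6], [5]].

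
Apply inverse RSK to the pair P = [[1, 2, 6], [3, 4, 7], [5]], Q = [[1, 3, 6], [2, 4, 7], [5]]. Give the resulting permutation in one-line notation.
3 1 5 4 2 7 6

Reverse the RSK construction: for i from n down to 1, find the cell of Q containing i, remove the entry at that cell from P, and reverse-bump it up through P; the value ejected from row 1 is w(i).

Step i=7: Q has 7 at row 2, column 3; remove 7 from row 2 of P and reverse-bump: 7 enters row 1 and ejects 6. So w(7) = 6. P is now [[1, 2, 7], [3, 4], [5]].
Step i=6: Q has 6 at row 1, column 3; remove that cell from P, ejecting 7. So w(6) = 7. P is now [[1, 2], [3, 4], [5]].
Step i=5: Q has 5 at row 3, column 1; remove 5 from row 3 of P and reverse-bump: 5 enters row 2 and ejects 4; 4 enters row 1 and ejects 2. So w(5) = 2. P is now [[1, 4], [3, 5]].
Step i=4: Q has 4 at row 2, column 2; remove 5 from row 2 of P and reverse-bump: 5 enters row 1 and ejects 4. So w(4) = 4. P is now [[1, 5], [3]].
Step i=3: Q has 3 at row 1, column 2; remove that cell from P, ejecting 5. So w(3) = 5. P is now [[1], [3]].
Step i=2: Q has 2 at row 2, column 1; remove 3 from row 2 of P and reverse-bump: 3 enters row 1 and ejects 1. So w(2) = 1. P is now [[3]].
Step i=1: Q has 1 at row 1, column 1; remove that cell from P, ejecting 3. So w(1) = 3. P is now [].

So w = 3 1 5 4 2 7 6.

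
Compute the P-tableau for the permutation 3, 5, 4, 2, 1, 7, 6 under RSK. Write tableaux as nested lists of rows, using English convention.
P = [[1, 4, 6], [2, 7], [3], [5]]

After inserting 3: P = [[3]].
After inserting 5: P = [[3, 5]].
After inserting 4: P = [[3, 4], [5]].
After inserting 2: P = [[2, 4], [3], [5]].
After inserting 1: P = [[1, 4], [2], [3], [5]].
After inserting 7: P = [[1, 4, 7], [2], [3], [5]].
After inserting 6: P = [[1, 4, 6], [2, 7], [3], [5]].

So P = [[1, 4, 6], [2, 7], [3], [5]].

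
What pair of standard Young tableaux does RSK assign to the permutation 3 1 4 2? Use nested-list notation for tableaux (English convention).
P = [[1, 2], [3, 4]], Q = [[1, 3], [2, 4]]

Insert each entry of the permutation into P by Schensted row insertion, recording in Q the position of each new cell.

After inserting 3: P = [[3]].
After inserting 1: P = [[1], [3]].
After inserting 4: P = [[1, 4], [3]].
After inserting 2: P = [[1, 2], [3, 4]].

So P = [[1, 2], [3, 4]], Q = [[1, 3], [2, 4]].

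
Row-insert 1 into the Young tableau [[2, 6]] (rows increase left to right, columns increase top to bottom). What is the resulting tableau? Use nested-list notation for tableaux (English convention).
In row 1, 1 replaces 2 (the leftmost entry greater than 1); 2 is bumped to row 2. 2 starts a new row 2. The new tableau is [[1, 6], [2]].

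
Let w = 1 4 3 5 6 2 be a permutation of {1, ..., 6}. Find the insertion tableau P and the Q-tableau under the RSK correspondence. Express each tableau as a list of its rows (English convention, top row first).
P = [[1, 2, 5, 6], [3], [4]], Q = [[1, 2, 4, 5], [3], [6]]

Insert each entry of the permutation into P by Schensted row insertion, recording in Q the position of each new cell.

Insert 1: appended to row 1. P = [[1]], Q = [[1]].
Insert 4: appended to row 1. P = [[1, 4]], Q = [[1, 2]].
Insert 3: 3 bumps 4 from row 1; 4 starts row 2. P = [[1, 3], [4]], Q = [[1, 2], [3]].
Insert 5: appended to row 1. P = [[1, 3, 5], [4]], Q = [[1, 2, 4], [3]].
Insert 6: appended to row 1. P = [[1, 3, 5, 6], [4]], Q = [[1, 2, 4, 5], [3]].
Insert 2: 2 bumps 3 from row 1; 3 bumps 4 from row 2; 4 starts row 3. P = [[1, 2, 5, 6], [3], [4]], Q = [[1, 2, 4, 5], [3], [6]].

So P = [[1, 2, 5, 6], [3], [4]], Q = [[1, 2, 4, 5], [3], [6]].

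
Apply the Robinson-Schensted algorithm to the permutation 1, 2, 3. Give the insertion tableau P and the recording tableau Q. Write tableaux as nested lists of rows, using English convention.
Insert each entry of the permutation into P by Schensted row insertion, recording in Q the position of each new cell.

After inserting 1: P = [[1]].
After inserting 2: P = [[1, 2]].
After inserting 3: P = [[1, 2, 3]].

So P = [[1, 2, 3]], Q = [[1, 2, 3]].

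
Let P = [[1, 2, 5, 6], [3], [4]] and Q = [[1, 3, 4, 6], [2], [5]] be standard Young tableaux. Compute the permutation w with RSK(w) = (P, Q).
Reverse the RSK construction: for i from n down to 1, find the cell of Q containing i, remove the entry at that cell from P, and reverse-bump it up through P; the value ejected from row 1 is w(i).

Step i=6: Q has 6 at row 1, column 4; remove that cell from P, ejecting 6. So w(6) = 6. P is now [[1, 2, 5], [3], [4]].
Step i=5: Q has 5 at row 3, column 1; remove 4 from row 3 of P and reverse-bump: 4 enters row 2 and ejects 3; 3 enters row 1 and ejects 2. So w(5) = 2. P is now [[1, 3, 5], [4]].
Step i=4: Q has 4 at row 1, column 3; remove that cell from P, ejecting 5. So w(4) = 5. P is now [[1, 3], [4]].
Step i=3: Q has 3 at row 1, column 2; remove that cell from P, ejecting 3. So w(3) = 3. P is now [[1], [4]].
Step i=2: Q has 2 at row 2, column 1; remove 4 from row 2 of P and reverse-bump: 4 enters row 1 and ejects 1. So w(2) = 1. P is now [[4]].
Step i=1: Q has 1 at row 1, column 1; remove that cell from P, ejecting 4. So w(1) = 4. P is now [].

So w = 4 1 3 5 2 6.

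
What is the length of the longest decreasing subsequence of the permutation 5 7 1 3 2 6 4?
3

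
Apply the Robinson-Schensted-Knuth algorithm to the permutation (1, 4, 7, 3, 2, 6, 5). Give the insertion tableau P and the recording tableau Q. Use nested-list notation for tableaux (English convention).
P = [[1, 2, 5], [3, 6], [4, 7]], Q = [[1, 2, 3], [4, 6], [5, 7]]

Insert each entry of the permutation into P by Schensted row insertion, recording in Q the position of each new cell.

Insert 1: appended to row 1. P = [[1]].
Insert 4: appended to row 1. P = [[1, 4]].
Insert 7: appended to row 1. P = [[1, 4, 7]].
Insert 3: 3 bumps 4 from row 1; 4 starts row 2. P = [[1, 3, 7], [4]].
Insert 2: 2 bumps 3 from row 1; 3 bumps 4 from row 2; 4 starts row 3. P = [[1, 2, 7], [3], [4]].
Insert 6: 6 bumps 7 from row 1; 7 appends to row 2. P = [[1, 2, 6], [3, 7], [4]].
Insert 5: 5 bumps 6 from row 1; 6 bumps 7 from row 2; 7 appends to row 3. P = [[1, 2, 5], [3, 6], [4, 7]].

So P = [[1, 2, 5], [3, 6], [4, 7]], Q = [[1, 2, 3], [4, 6], [5, 7]].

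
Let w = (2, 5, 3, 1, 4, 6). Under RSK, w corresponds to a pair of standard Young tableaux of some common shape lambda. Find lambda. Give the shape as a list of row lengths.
Row-insert each entry into an empty tableau.

After inserting 2: P = [[2]].
After inserting 5: P = [[2, 5]].
After inserting 3: P = [[2, 3], [5]].
After inserting 1: P = [[1, 3], [2], [5]].
After inserting 4: P = [[1, 3, 4], [2], [5]].
After inserting 6: P = [[1, 3, 4, 6], [2], [5]].

The final insertion tableau P = [[1, 3, 4, 6], [2], [5]] has shape [4, 1, 1].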